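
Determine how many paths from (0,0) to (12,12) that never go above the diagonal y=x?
208,012
Counted by the Catalan number C_12: C_12 = C(24,12)/(12+1) = 2,704,156/13 = 208,012.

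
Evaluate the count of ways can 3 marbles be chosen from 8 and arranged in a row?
336

Explanation: P(8,3) = 8!/(8-3)! = 336.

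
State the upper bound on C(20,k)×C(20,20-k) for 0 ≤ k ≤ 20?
34,134,779,536

Explanation: C(20,k)·C(20,20-k) = C(20,k)², maximised at the centre k = 10: C(20,10)² = 34,134,779,536.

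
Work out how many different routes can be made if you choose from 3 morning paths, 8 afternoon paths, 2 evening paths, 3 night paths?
144

By the multiplication principle: 3 × 8 × 2 × 3 = 144.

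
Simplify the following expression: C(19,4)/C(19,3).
4

C(n,k+1)/C(n,k) = (n−k)/(k+1). Here (19−3)/(3+1) = 16/4 = 4.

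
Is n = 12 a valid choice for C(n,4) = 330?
No
C(12,4) = 12·11·10·9/4! = 11,880/24 = 495, which does not equal 330.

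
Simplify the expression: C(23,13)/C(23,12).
11/13

Working:
C(n,k+1)/C(n,k) = (n−k)/(k+1). Here (23−12)/(12+1) = 11/13 = 11/13.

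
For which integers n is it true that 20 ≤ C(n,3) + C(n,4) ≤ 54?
C(5,3)+C(5,4)=15; C(6,3)+C(6,4)=35; C(7,3)+C(7,4)=70. So valid n = 6.
Final answer: 6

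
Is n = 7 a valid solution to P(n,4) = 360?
No

Reasoning: P(7,4) = 7·6·5·4 = 840, which does not equal 360.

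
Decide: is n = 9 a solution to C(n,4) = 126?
Yes

Explanation: C(9,4) = 9·8·7·6/4! = 3,024/24 = 126, which equals 126.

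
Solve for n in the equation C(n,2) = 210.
21

Solution: C(n,2) = n(n−1)/2! is increasing in n, and n(n−1) = 2!·210 = 420 ≈ (n−0.5)^2 gives n ≈ 21.0. Check: C(19,2) = 171, C(20,2) = 190, C(21,2) = 210 ✓. So n = 21.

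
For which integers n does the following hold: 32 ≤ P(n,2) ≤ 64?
7, 8

Working:
P(6,2)=30; P(7,2)=42; P(8,2)=56; P(9,2)=72. So valid n = 7, 8.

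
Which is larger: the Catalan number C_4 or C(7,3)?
C(7,3)
C_4 = C(8,4)/(4+1) = 70/5 = 14; C(7,3) = 35.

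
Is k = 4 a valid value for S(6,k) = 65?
Yes

Solution: S(6,4) = 4·S(5,4) + S(5,3) = 4·10 + 25 = 65, which equals 65.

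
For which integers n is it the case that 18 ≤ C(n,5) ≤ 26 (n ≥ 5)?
C(6,5)=6; C(7,5)=21; C(8,5)=56. So valid n = 7.
Final answer: 7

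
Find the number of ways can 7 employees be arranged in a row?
5,040

Explanation: Arrangements of 7 distinct objects: 7! = 5,040.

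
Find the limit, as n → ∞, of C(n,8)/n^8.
1/40320

C(n,8) ≈ n^8/8! for large n. Limit = 1/8! = 1/40320.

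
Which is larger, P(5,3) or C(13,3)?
C(13,3)

Working:
P(5,3)=60, C(13,3)=286.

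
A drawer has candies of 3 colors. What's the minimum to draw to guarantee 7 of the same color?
19
Worst case: 6 of each = 18. One more: 19.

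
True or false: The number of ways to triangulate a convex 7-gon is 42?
True

Explanation: Triangulations of a convex 7-gon are counted by the Catalan number C_5: C_5 = C(10,5)/(5+1) = 252/6 = 42.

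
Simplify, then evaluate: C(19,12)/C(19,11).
C(n,k+1)/C(n,k) = (n−k)/(k+1). Here (19−11)/(11+1) = 8/12 = 2/3.

Answer: 2/3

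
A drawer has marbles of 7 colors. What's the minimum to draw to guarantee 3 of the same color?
15

Explanation: Worst case: 2 of each = 14. One more: 15.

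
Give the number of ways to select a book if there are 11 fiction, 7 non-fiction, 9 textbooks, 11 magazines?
38
By the addition principle: 11 + 7 + 9 + 11 = 38.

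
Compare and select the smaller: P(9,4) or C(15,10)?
C(15,10)

Explanation: P(9,4)=3,024, C(15,10)=3,003.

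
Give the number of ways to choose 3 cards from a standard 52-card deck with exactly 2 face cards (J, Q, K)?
2,640

Solution: 12 face cards and 40 non-face cards: C(12,2) × C(40,1) = 66 × 40 = 2,640.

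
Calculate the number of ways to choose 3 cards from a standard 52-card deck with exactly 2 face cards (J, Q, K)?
2,640

Explanation: 12 face cards and 40 non-face cards: C(12,2) × C(40,1) = 66 × 40 = 2,640.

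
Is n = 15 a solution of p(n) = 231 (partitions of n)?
No
Pentagonal recurrence p(n) = p(n−1) + p(n−2) − p(n−5) − p(n−7) + …: p(15) = p(14) + p(13) − p(10) − p(8) + p(3) + p(0) = 135 + 101 − 42 − 22 + 3 + 1 = 176, which does not equal 231.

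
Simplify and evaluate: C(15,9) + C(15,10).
8,008

Solution: By Pascal's identity: C(16,10) = 8,008.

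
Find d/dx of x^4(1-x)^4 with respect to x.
Product rule: 4x^{3}(1-x)^{4} + x^4·(-4)(1-x)^{3}.

Answer: 4x^3(1-x)^4 - 4x^4(1-x)^3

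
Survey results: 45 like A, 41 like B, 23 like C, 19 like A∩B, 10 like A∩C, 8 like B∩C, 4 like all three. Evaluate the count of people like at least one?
76

|A∪B∪C| = 45+41+23-19-10-8+4 = 76.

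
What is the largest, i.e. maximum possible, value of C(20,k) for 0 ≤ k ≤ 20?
184,756

Maximum at k = 10: C(20,10) = 184,756.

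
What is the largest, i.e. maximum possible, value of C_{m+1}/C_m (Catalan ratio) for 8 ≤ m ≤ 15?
62/17

Working:
C_{m+1}/C_m = 2(2m+1)/(m+2), which increases with m. Maximum at m = 15: 2·31/17 = 62/17.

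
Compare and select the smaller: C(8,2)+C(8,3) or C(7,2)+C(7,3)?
C(7,2)+C(7,3)

Working:
First=84, Second=56.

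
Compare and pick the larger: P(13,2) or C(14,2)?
P(13,2)

Explanation: P(13,2)=156, C(14,2)=91.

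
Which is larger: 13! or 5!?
13!

Explanation: 13!=6,227,020,800, 5!=120. 13! > 5!.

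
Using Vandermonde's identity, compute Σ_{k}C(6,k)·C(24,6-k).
593,775

Working:
= C(6+24,6) = C(30,6) = 593,775.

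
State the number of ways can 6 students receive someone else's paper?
Using D(n) = (n-1)[D(n-1) + D(n-2)]:
D(6) = (6-1) × [D(5) + D(4)]
      = 5 × [44 + 9]
      = 5 × 53
      = 265
Final answer: 265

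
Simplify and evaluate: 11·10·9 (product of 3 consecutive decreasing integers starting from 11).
990
This is P(11,3) = 11!/(8)! = 990.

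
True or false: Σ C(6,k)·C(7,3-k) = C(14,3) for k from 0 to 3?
Vandermonde's identity gives C(13,3) = 286; RHS C(14,3) = 364.

Answer: False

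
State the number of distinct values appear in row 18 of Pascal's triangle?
10

Solution: Row 18 has entries C(18,0)..C(18,18); by symmetry C(18,k)=C(18,18-k), giving 10 distinct values.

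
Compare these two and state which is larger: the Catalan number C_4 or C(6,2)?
C(6,2)

Reasoning: C_4 = C(8,4)/(4+1) = 70/5 = 14; C(6,2) = 15.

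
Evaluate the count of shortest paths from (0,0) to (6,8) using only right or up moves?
Choose 6 rights from 14 moves: C(14,6) = 3,003.

Answer: 3,003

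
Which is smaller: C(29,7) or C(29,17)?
C(29,7)

Working:
C(29,7)=1,560,780, C(29,17)=51,895,935.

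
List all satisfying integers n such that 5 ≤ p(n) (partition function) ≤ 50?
4, 5, 6, 7, 8, 9, 10

Tabulating p(n) via p(n) = p(n−1) + p(n−2) − p(n−5) − p(n−7) + …: p(3)=3; p(4)=5; p(5)=7; p(6)=11; p(7)=15; p(8)=22; p(9)=30; p(10)=42; p(11)=56. So valid n = 4, 5, 6, 7, 8, 9, 10.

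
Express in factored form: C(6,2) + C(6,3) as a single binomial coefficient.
C(7,3)

Solution: By Pascal's identity: C(6,2) + C(6,3) = C(7,3) = 35.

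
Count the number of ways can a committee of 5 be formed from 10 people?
252

Solution: C(10,5) = 10! / (5! × (10-5)!)
         = 10! / (5! × 5!)
         = 252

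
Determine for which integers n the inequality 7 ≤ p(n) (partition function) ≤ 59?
5, 6, 7, 8, 9, 10, 11

Explanation: Tabulating p(n) via p(n) = p(n−1) + p(n−2) − p(n−5) − p(n−7) + …: p(4)=5; p(5)=7; p(6)=11; p(7)=15; p(8)=22; p(9)=30; p(10)=42; p(11)=56; p(12)=77. So valid n = 5, 6, 7, 8, 9, 10, 11.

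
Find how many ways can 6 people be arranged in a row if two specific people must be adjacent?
240

Working:
Treat pair as unit: (6-1)! arrangements × 2 internal orders = 240.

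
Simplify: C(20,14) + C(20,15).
54,264

Working:
By Pascal's identity: C(21,15) = 54,264.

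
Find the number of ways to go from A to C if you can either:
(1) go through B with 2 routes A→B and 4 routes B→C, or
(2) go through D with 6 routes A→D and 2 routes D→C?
Route via B: 2×4=8. Route via D: 6×2=12. Total: 20.
Final answer: 20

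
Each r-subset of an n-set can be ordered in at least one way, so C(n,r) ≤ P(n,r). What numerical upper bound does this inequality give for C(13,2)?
P(13,2) = 13·12 = 156, so C(13,2) ≤ 156. (The bound is loose by a factor of 2! = 2: C(13,2) = 156/2 = 78.)
Final answer: 156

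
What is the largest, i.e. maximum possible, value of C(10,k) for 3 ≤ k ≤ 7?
252

Working:
C(10,k) is maximised at the centre of the row: C(10,5) = 252.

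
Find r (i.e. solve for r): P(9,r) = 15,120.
5

P(9,r) = 9·8·…·(9−r+1), a product of r factors. Multiplying down from 9: 9 = 9; 9·8 = 72; 9·8·7 = 504; 9·8·7·6 = 3,024; 9·8·7·6·5 = 15,120 ✓ (5 factors). So r = 5.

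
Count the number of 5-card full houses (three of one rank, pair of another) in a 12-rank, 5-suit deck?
13,200

Working:
Triple rank: 12. Triple suits: C(5,3)=10. Pair rank: 11. Pair suits: C(5,2)=10. Total: 13,200.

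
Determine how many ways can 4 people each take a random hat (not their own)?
9

Using D(n) = (n-1)[D(n-1) + D(n-2)]:
D(4) = (4-1) × [D(3) + D(2)]
      = 3 × [2 + 1]
      = 3 × 3
      = 9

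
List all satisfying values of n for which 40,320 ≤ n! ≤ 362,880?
8, 9

n! is strictly increasing; 8! = 40,320 and 9! = 362,880, so valid n = 8, 9.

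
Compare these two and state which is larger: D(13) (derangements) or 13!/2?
13!/2

D(13) = (13-1)·[D(12) + D(11)] = 12·[176,214,841 + 14,684,570] = 2,290,792,932; 13!/2 = 6,227,020,800/2 = 3,113,510,400.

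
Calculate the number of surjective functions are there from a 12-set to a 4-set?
14,676,024

Explanation: Onto functions = 4! × S(12,4)
First compute S(12,4) via recurrence:
Using the Stirling recurrence: S(n,k) = k·S(n-1,k) + S(n-1,k-1)
S(12,4) = 4·S(11,4) + S(11,3)
         = 4·145750 + 28501
         = 583000 + 28501
         = 611,501
Then: 24 × 611501 = 14,676,024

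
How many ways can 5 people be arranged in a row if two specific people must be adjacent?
Treat pair as unit: (5-1)! arrangements × 2 internal orders = 48.

Answer: 48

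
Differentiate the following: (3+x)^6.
Using the power rule: d/dx (3+x)^6 = 6(3+x)^{5}.

Answer: 6(3+x)^5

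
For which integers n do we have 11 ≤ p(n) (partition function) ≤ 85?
Tabulating p(n) via p(n) = p(n−1) + p(n−2) − p(n−5) − p(n−7) + …: p(5)=7; p(6)=11; p(7)=15; p(8)=22; p(9)=30; p(10)=42; p(11)=56; p(12)=77; p(13)=101. So valid n = 6, 7, 8, 9, 10, 11, 12.

Answer: 6, 7, 8, 9, 10, 11, 12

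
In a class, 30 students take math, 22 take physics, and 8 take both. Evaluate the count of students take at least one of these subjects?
44

Working:
|A∪B| = |A|+|B|-|A∩B| = 30+22-8 = 44.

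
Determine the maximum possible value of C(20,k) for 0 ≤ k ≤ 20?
Maximum at k = 10: C(20,10) = 184,756.

Answer: 184,756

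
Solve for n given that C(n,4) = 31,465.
31

Solution: C(n,4) = n(n−1)(n−2)(n−3)/4! is increasing in n, and n(n−1)(n−2)(n−3) = 4!·31,465 = 755,160 ≈ (n−1.5)^4 gives n ≈ 31.0. Check: C(29,4) = 23,751, C(30,4) = 27,405, C(31,4) = 31,465 ✓. So n = 31.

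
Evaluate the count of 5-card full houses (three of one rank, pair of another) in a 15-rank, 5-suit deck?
21,000

Explanation: Triple rank: 15. Triple suits: C(5,3)=10. Pair rank: 14. Pair suits: C(5,2)=10. Total: 21,000.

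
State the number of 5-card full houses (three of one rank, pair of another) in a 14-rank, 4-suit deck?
4,368

Reasoning: Triple rank: 14. Triple suits: C(4,3)=4. Pair rank: 13. Pair suits: C(4,2)=6. Total: 4,368.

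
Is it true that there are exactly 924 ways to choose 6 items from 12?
True
C(12,6) = 924.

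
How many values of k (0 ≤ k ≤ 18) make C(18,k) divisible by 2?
15

Solution: Checking C(18,k) mod 2 for k = 0..18: divisible at k = 1, 3, 4, 5, 6, 7, 8, 9, 10, 11, 12, 13, 14, 15, 17. That's 15 values.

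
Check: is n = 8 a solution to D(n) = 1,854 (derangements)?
No

Reasoning: D(8) = (8-1)·[D(7) + D(6)] = 7·[1,854 + 265] = 14,833, which does not equal 1,854.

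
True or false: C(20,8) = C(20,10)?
False

C(20,8) = 125,970 but C(20,10) = 184,756; symmetry gives C(20,8) = C(20,12), not C(20,10).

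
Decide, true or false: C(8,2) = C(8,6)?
True

Explanation: Symmetry C(n,k) = C(n,n-k): C(8,2) = 28 and C(8,6) = 28. Both sides agree, so the statement holds.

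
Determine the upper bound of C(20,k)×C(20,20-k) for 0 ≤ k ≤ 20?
34,134,779,536

Solution: C(20,k)·C(20,20-k) = C(20,k)², maximised at the centre k = 10: C(20,10)² = 34,134,779,536.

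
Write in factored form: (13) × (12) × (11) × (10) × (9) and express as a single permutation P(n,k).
P(13,5) = 13!/(8)!

Product of 5 consecutive descending integers starting at 13: P(13,5) = 13!/8! = 154,440.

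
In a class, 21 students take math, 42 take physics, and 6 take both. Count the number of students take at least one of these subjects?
57
|A∪B| = |A|+|B|-|A∩B| = 21+42-6 = 57.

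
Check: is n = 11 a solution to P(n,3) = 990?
Yes
P(11,3) = 11·10·9 = 990, which equals 990.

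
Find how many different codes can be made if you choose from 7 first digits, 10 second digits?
70

Solution: By the multiplication principle: 7 × 10 = 70.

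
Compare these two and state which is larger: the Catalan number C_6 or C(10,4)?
C(10,4)

Solution: C_6 = C(12,6)/(6+1) = 924/7 = 132; C(10,4) = 210.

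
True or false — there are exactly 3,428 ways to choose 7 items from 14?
C(14,7) = 3,432 ≠ 3428.
Final answer: False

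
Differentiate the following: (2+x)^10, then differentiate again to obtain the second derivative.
90(2+x)^8

First derivative: 10(2+x)^{9}. Second derivative: 10·9·(2+x)^{8} = 90(2+x)^{8}.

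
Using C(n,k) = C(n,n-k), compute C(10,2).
45

Solution: C(10,2) = C(10,8) = 45.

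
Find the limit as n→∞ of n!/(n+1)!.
0

Reasoning: n!/(n+1)! = 1/[(n+1)] → 0 as n → ∞.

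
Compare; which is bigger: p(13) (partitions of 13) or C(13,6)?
C(13,6)
Pentagonal recurrence p(n) = p(n−1) + p(n−2) − p(n−5) − p(n−7) + …: p(13) = p(12) + p(11) − p(8) − p(6) + p(1) = 77 + 56 − 22 − 11 + 1 = 101; C(13,6) = 1,716.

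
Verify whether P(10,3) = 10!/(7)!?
True

Solution: Permutation formula P(n,k) = n!/(n-k)!: 10!/7! = 3,628,800/5,040 = 720 = P(10,3). The statement holds.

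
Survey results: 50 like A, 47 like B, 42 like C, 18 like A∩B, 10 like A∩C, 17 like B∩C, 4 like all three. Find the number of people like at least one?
98

Solution: |A∪B∪C| = 50+47+42-18-10-17+4 = 98.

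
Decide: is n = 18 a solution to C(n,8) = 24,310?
C(18,8) = 18·17·16·15·14·13·12·11/8! = 1,764,322,560/40,320 = 43,758, which does not equal 24,310.

Answer: No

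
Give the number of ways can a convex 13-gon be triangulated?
Using the Catalan number formula: C_n = C(2n, n) / (n+1)
C_11 = C(22, 11) / (11+1)
     = 705432 / 12
     = 58,786
Final answer: 58,786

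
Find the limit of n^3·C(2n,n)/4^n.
∞

Reasoning: C(2n,n) ~ 4^n/√(πn), so n^3·C(2n,n)/4^n ~ n^(3 − 1/2)/√π → ∞.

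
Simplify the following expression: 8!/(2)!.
20,160

This equals 8×7×...×3 = 20,160.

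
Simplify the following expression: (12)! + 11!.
518,918,400

Solution: (12)! + 11! = (12)·11! + 11! = (12+1)·11! = 13·11! = 518,918,400.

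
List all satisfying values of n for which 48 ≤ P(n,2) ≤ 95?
8, 9, 10

P(7,2)=42; P(8,2)=56; P(9,2)=72; P(10,2)=90; P(11,2)=110. So valid n = 8, 9, 10.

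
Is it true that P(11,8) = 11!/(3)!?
Permutation formula P(n,k) = n!/(n-k)!: 11!/3! = 39,916,800/6 = 6,652,800 = P(11,8). The statement holds.

Answer: True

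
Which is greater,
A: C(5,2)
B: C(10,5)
A=C(5,2)=10, B=C(10,5)=252.
Final answer: B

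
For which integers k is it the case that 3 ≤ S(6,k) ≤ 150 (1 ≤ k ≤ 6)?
2, 3, 4, 5
S(6,1)=1; S(6,2)=31; S(6,3)=90; S(6,4)=65; S(6,5)=15; S(6,6)=1. So valid k = 2, 3, 4, 5.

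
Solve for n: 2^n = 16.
4

2^4 = 16, so n = 4.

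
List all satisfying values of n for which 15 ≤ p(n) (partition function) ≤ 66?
7, 8, 9, 10, 11
Tabulating p(n) via p(n) = p(n−1) + p(n−2) − p(n−5) − p(n−7) + …: p(6)=11; p(7)=15; p(8)=22; p(9)=30; p(10)=42; p(11)=56; p(12)=77. So valid n = 7, 8, 9, 10, 11.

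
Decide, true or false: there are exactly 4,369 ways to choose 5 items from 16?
False

Solution: C(16,5) = 4,368 ≠ 4369.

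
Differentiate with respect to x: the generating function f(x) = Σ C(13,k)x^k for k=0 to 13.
Σ k·C(13,k)x^(k-1) for k=1 to 13
Term-by-term differentiation gives Σ k·C(13,k)x^{k-1} for k=1 to 13.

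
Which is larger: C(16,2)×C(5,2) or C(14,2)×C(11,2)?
C(14,2)×C(11,2)
C(16,2)×C(5,2)=1,200, C(14,2)×C(11,2)=5,005.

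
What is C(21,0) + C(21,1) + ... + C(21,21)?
2,097,152

Explanation: Sum of binomial coefficients = 2^21 = 2,097,152.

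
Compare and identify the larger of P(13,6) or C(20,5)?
P(13,6)

P(13,6)=1,235,520, C(20,5)=15,504.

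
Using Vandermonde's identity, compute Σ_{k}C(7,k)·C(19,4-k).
14,950

Working:
= C(7+19,4) = C(26,4) = 14,950.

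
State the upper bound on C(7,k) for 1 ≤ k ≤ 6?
35

Working:
C(7,k) is maximised at the centre of the row: C(7,3) = 35.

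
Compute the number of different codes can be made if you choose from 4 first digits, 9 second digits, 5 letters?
By the multiplication principle: 4 × 9 × 5 = 180.
Final answer: 180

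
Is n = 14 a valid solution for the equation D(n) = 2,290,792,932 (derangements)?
No

Solution: D(14) = (14-1)·[D(13) + D(12)] = 13·[2,290,792,932 + 176,214,841] = 32,071,101,049, which does not equal 2,290,792,932.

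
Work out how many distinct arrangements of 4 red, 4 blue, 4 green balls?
34,650

Solution: Multinomial: 12!/(4! × 4! × 4!) = 34,650.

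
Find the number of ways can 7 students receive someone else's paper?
Using D(n) = (n-1)[D(n-1) + D(n-2)]:
D(7) = (7-1) × [D(6) + D(5)]
      = 6 × [265 + 44]
      = 6 × 309
      = 1,854
Final answer: 1,854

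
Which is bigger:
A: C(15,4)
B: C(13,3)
A

Working:
A=C(15,4)=1,365, B=C(13,3)=286.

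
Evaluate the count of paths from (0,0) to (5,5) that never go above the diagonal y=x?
42

Solution: Counted by the Catalan number C_5: C_5 = C(10,5)/(5+1) = 252/6 = 42.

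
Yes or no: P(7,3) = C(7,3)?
No

Explanation: P(7,3) = 210 but C(7,3) = 35; they differ by a factor of 3! = 6, so the statement does not hold.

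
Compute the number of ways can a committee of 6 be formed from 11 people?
462

Explanation: C(11,6) = 11! / (6! × (11-6)!)
         = 11! / (6! × 5!)
         = 462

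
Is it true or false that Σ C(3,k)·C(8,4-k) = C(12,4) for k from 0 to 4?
False

Reasoning: Vandermonde's identity gives C(11,4) = 330; RHS C(12,4) = 495.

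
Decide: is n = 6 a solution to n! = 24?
6! = 6·5! = 6·120 = 720, which does not equal 24.
Final answer: No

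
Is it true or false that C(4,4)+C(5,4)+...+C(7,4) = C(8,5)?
True

Solution: Hockey stick identity gives Σ = C(8,5) = 56; RHS C(8,5) = 56.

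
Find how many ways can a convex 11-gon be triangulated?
4,862

Working:
Using the Catalan number formula: C_n = C(2n, n) / (n+1)
C_9 = C(18, 9) / (9+1)
     = 48620 / 10
     = 4,862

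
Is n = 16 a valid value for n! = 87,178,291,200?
No
16! = 16·15! = 16·1,307,674,368,000 = 20,922,789,888,000, which does not equal 87,178,291,200.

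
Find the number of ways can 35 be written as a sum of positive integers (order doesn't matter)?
14,883

Working:
Pentagonal recurrence p(n) = p(n−1) + p(n−2) − p(n−5) − p(n−7) + …: p(35) = p(34) + p(33) − p(30) − p(28) + p(23) + p(20) − p(13) − p(9) + p(0) = 12,310 + 10,143 − 5,604 − 3,718 + 1,255 + 627 − 101 − 30 + 1 = 14,883.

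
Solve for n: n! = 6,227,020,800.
n! is strictly increasing. 11! = 39,916,800, 12! = 479,001,600, 13! = 6,227,020,800 ✓. So n = 13.
Final answer: 13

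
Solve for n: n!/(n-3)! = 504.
9

n!/(n-3)! = n×(n-1)×(n-2), a product of 3 consecutive integers ≈ (n−1)^3. 504^(1/3) + 1 ≈ 9.0; check n = 9: 9×8×7 = 504 ✓. So n = 9.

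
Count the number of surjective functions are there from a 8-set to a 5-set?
126,000

Reasoning: Onto functions = 5! × S(8,5)
First compute S(8,5) via recurrence:
Using the Stirling recurrence: S(n,k) = k·S(n-1,k) + S(n-1,k-1)
S(8,5) = 5·S(7,5) + S(7,4)
         = 5·140 + 350
         = 700 + 350
         = 1,050
Then: 120 × 1050 = 126,000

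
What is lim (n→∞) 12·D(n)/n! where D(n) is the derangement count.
12/e

Working:
D(n)/n! → 1/e, so 12·D(n)/n! → 12/e.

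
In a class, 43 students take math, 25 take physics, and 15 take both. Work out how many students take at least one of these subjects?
53

Reasoning: |A∪B| = |A|+|B|-|A∩B| = 43+25-15 = 53.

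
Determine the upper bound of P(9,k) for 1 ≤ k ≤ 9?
362,880

P(9,k) increases in k, so maximum at k = 9: 9! = 362,880.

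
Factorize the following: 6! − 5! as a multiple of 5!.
6! − 5! = 6·5! − 5! = (6 − 1)·5! = 5 × 5! = 600.

Answer: 5 × 5! = 600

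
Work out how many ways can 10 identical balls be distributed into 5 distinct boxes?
1,001

Reasoning: C(10+5-1, 5-1) = C(14, 4) = 1,001.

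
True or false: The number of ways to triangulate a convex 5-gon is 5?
True

Working:
Triangulations of a convex 5-gon are counted by the Catalan number C_3: C_3 = C(6,3)/(3+1) = 20/4 = 5.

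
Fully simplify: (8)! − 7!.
35,280

Working:
(8)! − 7! = (8)·7! − 7! = (8−1)·7! = 7·7! = 35,280.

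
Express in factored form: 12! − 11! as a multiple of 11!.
11 × 11! = 439,084,800

Reasoning: 12! − 11! = 12·11! − 11! = (12 − 1)·11! = 11 × 11! = 439,084,800.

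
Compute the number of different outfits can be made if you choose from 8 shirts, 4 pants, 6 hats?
192

Working:
By the multiplication principle: 8 × 4 × 6 = 192.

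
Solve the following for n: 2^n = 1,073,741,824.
30

Solution: 1,073,741,824 = 1,024 × 1,024 × 1,024 = 2^10 × 2^10 × 2^10 = 2^30, so n = 30.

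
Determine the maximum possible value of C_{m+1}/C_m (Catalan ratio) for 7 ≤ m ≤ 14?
29/8

Explanation: C_{m+1}/C_m = 2(2m+1)/(m+2), which increases with m. Maximum at m = 14: 2·29/16 = 29/8.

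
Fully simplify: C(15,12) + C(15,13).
560

Working:
By Pascal's identity: C(16,13) = 560.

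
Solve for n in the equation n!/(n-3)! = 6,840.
20

Explanation: n!/(n-3)! = n×(n-1)×(n-2), a product of 3 consecutive integers ≈ (n−1)^3. 6,840^(1/3) + 1 ≈ 20.0; check n = 20: 20×19×18 = 6,840 ✓. So n = 20.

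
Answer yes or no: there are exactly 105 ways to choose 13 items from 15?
Yes
C(15,13) = 105.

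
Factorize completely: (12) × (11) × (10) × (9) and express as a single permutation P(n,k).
P(12,4) = 12!/(8)!

Product of 4 consecutive descending integers starting at 12: P(12,4) = 12!/8! = 11,880.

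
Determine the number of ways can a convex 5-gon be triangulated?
5

Working:
Using the Catalan number formula: C_n = C(2n, n) / (n+1)
C_3 = C(6, 3) / (3+1)
     = 20 / 4
     = 5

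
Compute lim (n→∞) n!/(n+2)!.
0

Working:
n!/(n+2)! = 1/[(n+1)(n+2)] → 0 as n → ∞.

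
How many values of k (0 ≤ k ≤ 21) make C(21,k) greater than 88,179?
8

Solution: Row 21 is unimodal and symmetric about k=21/2. C(21,6)=54,264 ≤ 88,179; C(21,7)=116,280 > 88,179; by symmetry C(21,k) > 88,179 for k = 7..14. That's 14 - 7 + 1 = 8 values.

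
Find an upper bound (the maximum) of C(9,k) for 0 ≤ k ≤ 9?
126
Maximum at k = 4 or k = 5: C(9,4) = 126.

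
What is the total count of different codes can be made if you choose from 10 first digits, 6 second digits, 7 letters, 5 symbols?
By the multiplication principle: 10 × 6 × 7 × 5 = 2,100.

Answer: 2,100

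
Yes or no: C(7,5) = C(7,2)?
Yes
Symmetry C(n,k) = C(n,n-k): C(7,5) = 21 and C(7,2) = 21. Both sides agree, so the statement holds.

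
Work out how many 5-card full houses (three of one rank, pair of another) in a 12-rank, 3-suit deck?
396

Working:
Triple rank: 12. Triple suits: C(3,3)=1. Pair rank: 11. Pair suits: C(3,2)=3. Total: 396.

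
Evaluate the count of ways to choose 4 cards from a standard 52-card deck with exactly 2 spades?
13 spades and 39 non-spades: C(13,2) × C(39,2) = 78 × 741 = 57,798.
Final answer: 57,798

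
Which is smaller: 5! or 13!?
5!

Solution: 5!=120, 13!=6,227,020,800. 13! > 5!.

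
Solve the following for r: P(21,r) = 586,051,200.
7

Explanation: P(21,r) = 21·20·…·(21−r+1), a product of r factors. Multiplying down from 21: 21 = 21; 21·20 = 420; 21·20·19 = 7,980; 21·20·19·18 = 143,640; 21·20·19·18·17 = 2,441,880; 21·20·19·18·17·16 = 39,070,080; 21·20·19·18·17·16·15 = 586,051,200 ✓ (7 factors). So r = 7.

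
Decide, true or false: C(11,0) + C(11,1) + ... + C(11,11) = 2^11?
True
Binomial theorem with x = y = 1: Σ C(11,i) = (1+1)^11 = 2^11 = 2,048. The statement holds.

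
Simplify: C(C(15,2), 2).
5,460

Solution: C(15,2) = 105, then C(105, 2) = 5,460.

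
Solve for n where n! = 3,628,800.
10

Solution: n! is strictly increasing. 8! = 40,320, 9! = 362,880, 10! = 3,628,800 ✓. So n = 10.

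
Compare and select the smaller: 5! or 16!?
5!=120, 16!=20,922,789,888,000. 16! > 5!.
Final answer: 5!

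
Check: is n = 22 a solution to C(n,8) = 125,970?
No

Working:
C(22,8) = 22·21·20·19·18·17·16·15/8! = 12,893,126,400/40,320 = 319,770, which does not equal 125,970.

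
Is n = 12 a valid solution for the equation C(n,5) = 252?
C(12,5) = 12·11·10·9·8/5! = 95,040/120 = 792, which does not equal 252.

Answer: No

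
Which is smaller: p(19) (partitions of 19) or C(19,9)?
p(19)

Pentagonal recurrence p(n) = p(n−1) + p(n−2) − p(n−5) − p(n−7) + …: p(19) = p(18) + p(17) − p(14) − p(12) + p(7) + p(4) = 385 + 297 − 135 − 77 + 15 + 5 = 490; C(19,9) = 92,378.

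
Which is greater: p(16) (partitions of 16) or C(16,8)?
C(16,8)

Pentagonal recurrence p(n) = p(n−1) + p(n−2) − p(n−5) − p(n−7) + …: p(16) = p(15) + p(14) − p(11) − p(9) + p(4) + p(1) = 176 + 135 − 56 − 30 + 5 + 1 = 231; C(16,8) = 12,870.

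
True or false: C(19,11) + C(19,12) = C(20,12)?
True

Pascal's identity C(n,k) + C(n,k+1) = C(n+1,k+1): 75,582 + 50,388 = 125,970 = C(20,12).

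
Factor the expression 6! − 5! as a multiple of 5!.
5 × 5! = 600

6! − 5! = 6·5! − 5! = (6 − 1)·5! = 5 × 5! = 600.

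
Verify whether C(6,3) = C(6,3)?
True

Symmetry C(n,k) = C(n,n-k): C(6,3) = 20 and C(6,3) = 20. Both sides agree, so the statement holds.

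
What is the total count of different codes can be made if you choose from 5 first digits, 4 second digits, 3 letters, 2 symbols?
120

Explanation: By the multiplication principle: 5 × 4 × 3 × 2 = 120.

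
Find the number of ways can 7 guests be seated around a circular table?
720

Solution: Circular arrangements: (7-1)! = 720.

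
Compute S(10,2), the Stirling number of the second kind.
511
Using the Stirling recurrence: S(n,k) = k·S(n-1,k) + S(n-1,k-1)
S(10,2) = 2·S(9,2) + S(9,1)
         = 2·255 + 1
         = 510 + 1
         = 511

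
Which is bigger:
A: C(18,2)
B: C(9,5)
A

Explanation: A=C(18,2)=153, B=C(9,5)=126.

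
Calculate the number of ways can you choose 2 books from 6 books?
15

Working:
C(6,2) = 6! / (2! × (6-2)!)
         = 6! / (2! × 4!)
         = 15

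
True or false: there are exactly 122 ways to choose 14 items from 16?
False

Reasoning: C(16,14) = 120 ≠ 122.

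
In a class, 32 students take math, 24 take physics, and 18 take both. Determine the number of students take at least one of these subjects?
|A∪B| = |A|+|B|-|A∩B| = 32+24-18 = 38.
Final answer: 38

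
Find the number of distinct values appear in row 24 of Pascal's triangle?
Row 24 has entries C(24,0)..C(24,24); by symmetry C(24,k)=C(24,24-k), giving 13 distinct values.

Answer: 13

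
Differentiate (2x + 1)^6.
12(2x + 1)^5

Reasoning: Chain rule: 6(2x+1)^{5} × 2 = 12(2x+1)^{5}.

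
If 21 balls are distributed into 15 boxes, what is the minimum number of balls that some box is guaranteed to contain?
Pigeonhole: ⌈21/15⌉ = 2.

Answer: 2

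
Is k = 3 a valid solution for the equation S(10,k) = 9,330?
Yes

Reasoning: S(10,3) = 3·S(9,3) + S(9,2) = 3·3,025 + 255 = 9,330, which equals 9,330.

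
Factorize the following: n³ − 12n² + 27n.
n(n − 3)(n − 9)
n³ − 12n² + 27n = n(n² − 12n + 27) = n(n − 3)(n − 9).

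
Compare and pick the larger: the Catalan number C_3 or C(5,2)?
C(5,2)

Solution: C_3 = C(6,3)/(3+1) = 20/4 = 5; C(5,2) = 10.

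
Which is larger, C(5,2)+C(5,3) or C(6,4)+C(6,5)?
C(6,4)+C(6,5)

Solution: First=20, Second=21.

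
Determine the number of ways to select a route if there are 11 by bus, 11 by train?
By the addition principle: 11 + 11 = 22.

Answer: 22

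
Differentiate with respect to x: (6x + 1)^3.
Chain rule: 3(6x+1)^{2} × 6 = 18(6x+1)^{2}.
Final answer: 18(6x + 1)^2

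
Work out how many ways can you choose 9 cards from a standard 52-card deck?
C(52,9) = 3,679,075,400.
Final answer: 3,679,075,400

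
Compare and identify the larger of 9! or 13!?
13!

Working:
9!=362,880, 13!=6,227,020,800. 13! > 9!.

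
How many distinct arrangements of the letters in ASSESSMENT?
75,600

Working:
Word has 10 letters (A=1, S=4, E=2, M=1, N=1, T=1). Arrangements: 10!/Π(k!) = 75,600.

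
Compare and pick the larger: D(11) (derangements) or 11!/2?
11!/2

Reasoning: D(11) = (11-1)·[D(10) + D(9)] = 10·[1,334,961 + 133,496] = 14,684,570; 11!/2 = 39,916,800/2 = 19,958,400.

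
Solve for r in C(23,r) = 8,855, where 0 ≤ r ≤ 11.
C(23,r) is increasing for 0 ≤ r ≤ 11. Stepping up (C(23,r+1) = C(23,r)·(23−r)/(r+1)): C(23,1) = 23, C(23,2) = 253, C(23,3) = 1,771, C(23,4) = 8,855 ✓. So r = 4.
Final answer: 4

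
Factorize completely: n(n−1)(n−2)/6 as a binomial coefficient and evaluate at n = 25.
C(n,3); C(25,3) = 2,300

Solution: n(n−1)(n−2)/6 = n!/(3!(n−3)!) = C(n,3). At n = 25: C(25,3) = 2,300.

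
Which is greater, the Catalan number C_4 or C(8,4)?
C(8,4)

C_4 = C(8,4)/(4+1) = 70/5 = 14; C(8,4) = 70.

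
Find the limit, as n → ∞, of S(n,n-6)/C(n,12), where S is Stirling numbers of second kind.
10395

Explanation: The leading term of S(n,n-6) as a polynomial in n is (11)!!·C(n,12), so the ratio → (11)!! = 10395.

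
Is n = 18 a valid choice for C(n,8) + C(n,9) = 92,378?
Yes

Working:
C(18,8) + C(18,9) = 43,758 + 48,620 = 92,378, which equals 92,378.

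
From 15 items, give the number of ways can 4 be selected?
C(15,4) = 15! / (4! × (15-4)!)
         = 15! / (4! × 11!)
         = 1,365
Final answer: 1,365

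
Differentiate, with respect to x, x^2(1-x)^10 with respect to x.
2x^1(1-x)^10 - 10x^2(1-x)^9

Working:
Product rule: 2x^{1}(1-x)^{10} + x^2·(-10)(1-x)^{9}.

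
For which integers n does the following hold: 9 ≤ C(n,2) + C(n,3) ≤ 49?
4, 5, 6

Working:
C(3,2)+C(3,3)=4; C(4,2)+C(4,3)=10; C(5,2)+C(5,3)=20; C(6,2)+C(6,3)=35; C(7,2)+C(7,3)=56. So valid n = 4, 5, 6.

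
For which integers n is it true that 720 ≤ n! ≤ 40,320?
6, 7, 8

Reasoning: n! is strictly increasing; 6! = 720 and 8! = 40,320, so valid n = 6, 7, 8.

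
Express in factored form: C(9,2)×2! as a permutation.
P(9,2)
C(9,2)×2! = [9!/(2!(7)!)]×2! = 9!/(7)! = P(9,2) = 72.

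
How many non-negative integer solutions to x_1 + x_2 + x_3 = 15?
C(15+3-1, 3-1) = 136.
Final answer: 136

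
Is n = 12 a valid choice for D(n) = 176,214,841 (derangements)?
Yes

Explanation: D(12) = (12-1)·[D(11) + D(10)] = 11·[14,684,570 + 1,334,961] = 176,214,841, which equals 176,214,841.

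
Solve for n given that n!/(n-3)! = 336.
n!/(n-3)! = n×(n-1)×(n-2), a product of 3 consecutive integers ≈ (n−1)^3. 336^(1/3) + 1 ≈ 8.0; check n = 8: 8×7×6 = 336 ✓. So n = 8.

Answer: 8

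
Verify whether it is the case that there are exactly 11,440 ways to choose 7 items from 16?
True

C(16,7) = 11,440.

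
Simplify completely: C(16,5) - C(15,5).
1,365

C(16,5) - C(15,5) = C(15,4) = 1,365.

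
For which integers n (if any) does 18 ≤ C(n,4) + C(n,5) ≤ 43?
6

Reasoning: C(5,4)+C(5,5)=6; C(6,4)+C(6,5)=21; C(7,4)+C(7,5)=56. So valid n = 6.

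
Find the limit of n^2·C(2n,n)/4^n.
∞

Working:
C(2n,n) ~ 4^n/√(πn), so n^2·C(2n,n)/4^n ~ n^(2 − 1/2)/√π → ∞.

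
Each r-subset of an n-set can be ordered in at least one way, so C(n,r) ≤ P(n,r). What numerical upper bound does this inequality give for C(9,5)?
15,120

Solution: P(9,5) = 9·8·7·6·5 = 15,120, so C(9,5) ≤ 15,120. (The bound is loose by a factor of 5! = 120: C(9,5) = 15,120/120 = 126.)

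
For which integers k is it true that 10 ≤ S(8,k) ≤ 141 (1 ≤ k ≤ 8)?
2, 7

Explanation: S(8,1)=1; S(8,2)=127; S(8,3)=966; S(8,4)=1,701; S(8,5)=1,050; S(8,6)=266; S(8,7)=28; S(8,8)=1. So valid k = 2, 7.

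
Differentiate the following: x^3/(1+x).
Quotient rule: [3x^{2}(1+x) - x^3]/(1+x)².
Final answer: (3x^2(1+x) - x^3)/(1+x)²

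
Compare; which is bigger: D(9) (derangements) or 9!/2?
9!/2

Explanation: D(9) = (9-1)·[D(8) + D(7)] = 8·[14,833 + 1,854] = 133,496; 9!/2 = 362,880/2 = 181,440.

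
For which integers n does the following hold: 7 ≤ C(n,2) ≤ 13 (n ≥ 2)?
5
C(4,2)=6; C(5,2)=10; C(6,2)=15. So valid n = 5.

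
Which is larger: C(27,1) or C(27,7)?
C(27,7)

Solution: C(27,1)=27, C(27,7)=888,030.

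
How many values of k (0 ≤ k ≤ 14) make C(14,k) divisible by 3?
3

Reasoning: Checking C(14,k) mod 3 for k = 0..14: divisible at k = 6, 7, 8. That's 3 values.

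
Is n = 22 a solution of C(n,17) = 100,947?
No
C(22,17) = 22·21·20·19·18·17·16·15·14·13·12·11·10·9·8·7·6/17! = 9,366,672,731,480,064,000/355,687,428,096,000 = 26,334, which does not equal 100,947.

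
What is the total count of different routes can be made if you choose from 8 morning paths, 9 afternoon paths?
72

Solution: By the multiplication principle: 8 × 9 = 72.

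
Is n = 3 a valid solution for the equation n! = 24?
No

Solution: 3! = 3·2! = 3·2 = 6, which does not equal 24.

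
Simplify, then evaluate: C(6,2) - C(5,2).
5

Solution: C(6,2) - C(5,2) = C(5,1) = 5.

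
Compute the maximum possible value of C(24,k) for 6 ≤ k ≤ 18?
2,704,156

Explanation: C(24,k) is maximised at the centre of the row: C(24,12) = 2,704,156.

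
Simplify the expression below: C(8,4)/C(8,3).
5/4

Explanation: C(n,k+1)/C(n,k) = (n−k)/(k+1). Here (8−3)/(3+1) = 5/4 = 5/4.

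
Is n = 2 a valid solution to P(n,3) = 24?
No

Explanation: P(2,3) = 0 since 3 > 2, which does not equal 24.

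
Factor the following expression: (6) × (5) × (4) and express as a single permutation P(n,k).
P(6,3) = 6!/(3)!

Working:
Product of 3 consecutive descending integers starting at 6: P(6,3) = 6!/3! = 120.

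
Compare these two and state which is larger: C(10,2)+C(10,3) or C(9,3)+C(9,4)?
First=165, Second=210.

Answer: C(9,3)+C(9,4)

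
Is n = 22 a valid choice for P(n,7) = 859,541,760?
Yes

Working:
P(22,7) = 22·21·20·19·18·17·16 = 859,541,760, which equals 859,541,760.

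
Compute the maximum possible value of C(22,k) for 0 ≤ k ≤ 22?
705,432

Maximum at k = 11: C(22,11) = 705,432.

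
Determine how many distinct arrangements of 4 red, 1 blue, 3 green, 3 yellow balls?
46,200

Working:
Multinomial: 11!/(4! × 1! × 3! × 3!) = 46,200.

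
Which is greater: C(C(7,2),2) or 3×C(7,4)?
C(C(7,2),2)

C(C(7,2),2)=210, 3×C(7,4)=105.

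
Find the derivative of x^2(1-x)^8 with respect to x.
2x^1(1-x)^8 - 8x^2(1-x)^7
Product rule: 2x^{1}(1-x)^{8} + x^2·(-8)(1-x)^{7}.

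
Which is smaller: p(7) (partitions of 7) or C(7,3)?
p(7)

Pentagonal recurrence p(n) = p(n−1) + p(n−2) − p(n−5) − p(n−7) + …: p(7) = p(6) + p(5) − p(2) − p(0) = 11 + 7 − 2 − 1 = 15; C(7,3) = 35.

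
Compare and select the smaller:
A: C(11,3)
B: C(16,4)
A

Solution: A=C(11,3)=165, B=C(16,4)=1,820.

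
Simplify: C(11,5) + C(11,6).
924
By Pascal's identity: C(12,6) = 924.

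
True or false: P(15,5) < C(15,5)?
False

Working:
P(15,5) = 360,360 and C(15,5) = 3,003; P(n,r) = r! × C(n,r) so P > C whenever r ≥ 2.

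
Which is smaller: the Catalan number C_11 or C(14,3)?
C_11 = C(22,11)/(11+1) = 705,432/12 = 58,786; C(14,3) = 364.

Answer: C(14,3)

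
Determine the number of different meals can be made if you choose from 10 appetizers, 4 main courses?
40

Explanation: By the multiplication principle: 10 × 4 = 40.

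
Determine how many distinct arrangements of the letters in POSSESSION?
75,600
Word has 10 letters (P=1, O=2, S=4, E=1, I=1, N=1). Arrangements: 10!/Π(k!) = 75,600.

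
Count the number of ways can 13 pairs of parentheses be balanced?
Using the Catalan number formula: C_n = C(2n, n) / (n+1)
C_13 = C(26, 13) / (13+1)
     = 10400600 / 14
     = 742,900

Answer: 742,900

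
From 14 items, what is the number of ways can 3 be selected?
364

C(14,3) = 14! / (3! × (14-3)!)
         = 14! / (3! × 11!)
         = 364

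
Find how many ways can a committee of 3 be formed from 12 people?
C(12,3) = 12! / (3! × (12-3)!)
         = 12! / (3! × 9!)
         = 220
Final answer: 220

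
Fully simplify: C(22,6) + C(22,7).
By Pascal's identity: C(23,7) = 245,157.
Final answer: 245,157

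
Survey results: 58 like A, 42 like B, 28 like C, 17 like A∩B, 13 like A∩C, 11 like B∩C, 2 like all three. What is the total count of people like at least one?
89

|A∪B∪C| = 58+42+28-17-13-11+2 = 89.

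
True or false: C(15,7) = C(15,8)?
C(15,7) = C(15,15-7) by the symmetry property; both equal 6,435.

Answer: True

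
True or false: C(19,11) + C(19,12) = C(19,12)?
False

Explanation: Pascal's identity gives C(20,12) = 125,970, whereas C(19,12) = 50,388.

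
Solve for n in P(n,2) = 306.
P(n,2) = n(n−1) is increasing in n; n(n−1) ≈ (n−0.5)^2 = 306 gives n ≈ 18.0. Check: P(16,2) = 240, P(17,2) = 272, P(18,2) = 306 ✓. So n = 18.
Final answer: 18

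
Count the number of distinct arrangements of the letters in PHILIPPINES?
1,108,800

Working:
Word has 11 letters (P=3, H=1, I=3, L=1, N=1, E=1, S=1). Arrangements: 11!/Π(k!) = 1,108,800.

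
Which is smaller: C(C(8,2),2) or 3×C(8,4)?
3×C(8,4)

Working:
C(C(8,2),2)=378, 3×C(8,4)=210.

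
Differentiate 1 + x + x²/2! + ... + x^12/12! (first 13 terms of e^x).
1 + x + x²/2! + ... + x^11/11!

Reasoning: Differentiating term by term gives the first 12 terms of e^x.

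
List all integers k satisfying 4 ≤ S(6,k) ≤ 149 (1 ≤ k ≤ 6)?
S(6,1)=1; S(6,2)=31; S(6,3)=90; S(6,4)=65; S(6,5)=15; S(6,6)=1. So valid k = 2, 3, 4, 5.
Final answer: 2, 3, 4, 5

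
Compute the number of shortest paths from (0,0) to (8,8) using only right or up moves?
12,870

Choose 8 rights from 16 moves: C(16,8) = 12,870.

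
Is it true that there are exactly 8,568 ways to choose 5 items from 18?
True

Reasoning: C(18,5) = 8,568.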